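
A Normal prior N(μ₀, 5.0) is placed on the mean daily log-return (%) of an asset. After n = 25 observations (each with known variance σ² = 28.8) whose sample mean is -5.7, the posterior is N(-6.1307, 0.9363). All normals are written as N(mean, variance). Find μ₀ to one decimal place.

μ₀ = -8.0

With known observation variance, the Normal–Normal posterior has precision τ_n = τ₀ + n/σ² and mean μ_n = (τ₀μ₀ + (n/σ²)x̄)/τ_n.
Here τ₀ = 1/5.0 = 0.200000 and τ_data = 25/28.8 = 0.868056, so τ_n = 1.068056.
Rearranging for μ₀: μ₀ = (μ_n·τ_n − τ_data·x̄)/τ₀ = (-6.1307·1.068056 − 0.868056·-5.7) / 0.200000 = -1.600012/0.200000 ≈ -8.0.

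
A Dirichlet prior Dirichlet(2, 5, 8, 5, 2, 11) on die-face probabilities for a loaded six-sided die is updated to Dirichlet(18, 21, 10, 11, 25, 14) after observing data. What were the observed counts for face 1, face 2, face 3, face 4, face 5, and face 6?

counts (16, 16, 2, 6, 23, 3)

For a Dirichlet(α) prior with multinomial counts c, the posterior is Dirichlet(α + c) componentwise.
Counts are posterior − prior componentwise: 18−2=16, 21−5=16, 10−8=2, 11−5=6, 25−2=23, 14−11=3.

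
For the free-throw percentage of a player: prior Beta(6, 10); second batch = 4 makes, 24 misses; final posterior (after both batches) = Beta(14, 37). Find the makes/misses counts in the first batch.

Sequential conjugate updates are equivalent to a single update on the pooled data, so total successes = posterior α − prior α and total failures = posterior β − prior β.
Total across both batches: 14−6=8 makes, 37−10=27 misses.
Subtract the second batch: 8−4=4 makes and 27−24=3 misses.

4 makes and 3 misses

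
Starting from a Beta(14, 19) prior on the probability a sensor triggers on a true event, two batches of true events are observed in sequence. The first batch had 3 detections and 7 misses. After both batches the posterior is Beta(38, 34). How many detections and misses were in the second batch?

21 detections and 8 misses

Sequential conjugate updates are equivalent to a single update on the pooled data, so total successes = posterior α − prior α and total failures = posterior β − prior β.
Total across both batches: 38−14=24 detections, 34−19=15 misses.
Subtract the first batch: 24−3=21 detections and 15−7=8 misses.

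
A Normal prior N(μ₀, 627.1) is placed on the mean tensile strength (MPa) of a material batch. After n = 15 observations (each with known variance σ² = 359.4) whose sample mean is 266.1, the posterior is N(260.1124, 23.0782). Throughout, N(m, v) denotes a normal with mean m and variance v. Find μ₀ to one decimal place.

With known observation variance, the Normal–Normal posterior has precision τ_n = τ₀ + n/σ² and mean μ_n = (τ₀μ₀ + (n/σ²)x̄)/τ_n.
Here τ₀ = 1/627.1 = 0.001595 and τ_data = 15/359.4 = 0.041736, so τ_n = 0.043331.
Rearranging for μ₀: μ₀ = (μ_n·τ_n − τ_data·x̄)/τ₀ = (260.1124·0.043331 − 0.041736·266.1) / 0.001595 = 0.164981/0.001595 ≈ 103.4.

μ₀ = 103.4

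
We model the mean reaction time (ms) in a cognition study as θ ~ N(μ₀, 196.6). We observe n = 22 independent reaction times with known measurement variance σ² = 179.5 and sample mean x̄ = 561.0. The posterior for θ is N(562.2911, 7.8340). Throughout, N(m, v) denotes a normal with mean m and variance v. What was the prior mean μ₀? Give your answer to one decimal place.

With known observation variance, the Normal–Normal posterior has precision τ_n = τ₀ + n/σ² and mean μ_n = (τ₀μ₀ + (n/σ²)x̄)/τ_n.
Here τ₀ = 1/196.6 = 0.005086 and τ_data = 22/179.5 = 0.122563, so τ_n = 0.127649.
Rearranging for μ₀: μ₀ = (μ_n·τ_n − τ_data·x̄)/τ₀ = (562.2911·0.127649 − 0.122563·561.0) / 0.005086 = 3.018054/0.005086 ≈ 593.4.

μ₀ = 593.4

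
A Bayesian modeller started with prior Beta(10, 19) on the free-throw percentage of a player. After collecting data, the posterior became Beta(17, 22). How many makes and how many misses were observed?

Beta is conjugate to the binomial likelihood: posterior = Beta(α+s, β+f).
Match parameters: s=17−10=7, f=22−19=3.

7 makes and 3 misses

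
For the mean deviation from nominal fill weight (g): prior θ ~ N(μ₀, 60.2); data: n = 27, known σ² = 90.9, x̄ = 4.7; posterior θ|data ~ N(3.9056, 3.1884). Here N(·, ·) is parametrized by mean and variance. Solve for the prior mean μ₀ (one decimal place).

The posterior mean is a precision-weighted average: μ_n = (τ₀μ₀ + τ_data·x̄)/(τ₀+τ_data), with τ₀=1/σ₀² and τ_data=n/σ².
Here τ₀ = 1/60.2 = 0.016611 and τ_data = 27/90.9 = 0.297030, so τ_n = 0.313641.
Rearranging for μ₀: μ₀ = (μ_n·τ_n − τ_data·x̄)/τ₀ = (3.9056·0.313641 − 0.297030·4.7) / 0.016611 = -0.171085/0.016611 ≈ -10.3.

μ₀ = -10.3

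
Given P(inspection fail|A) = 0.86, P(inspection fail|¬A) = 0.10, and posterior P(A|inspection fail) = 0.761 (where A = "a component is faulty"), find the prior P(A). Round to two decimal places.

P(A) = 0.27

In odds form, posterior odds = prior odds × likelihood ratio, so prior odds = posterior odds ÷ LR.
Posterior odds = 0.761/(1−0.761) = 3.1841. LR = 0.86/0.10 = 8.6000.
Prior odds = 3.1841/8.6000 = 0.3702, so P(A) = 0.3702/(1+0.3702) ≈ 0.27.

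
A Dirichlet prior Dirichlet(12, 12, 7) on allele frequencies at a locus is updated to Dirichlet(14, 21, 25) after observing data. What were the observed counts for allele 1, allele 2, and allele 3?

For a Dirichlet(α) prior with multinomial counts c, the posterior is Dirichlet(α + c) componentwise.
Counts are posterior − prior componentwise: 14−12=2, 21−12=9, 25−7=18.

counts (2, 9, 18)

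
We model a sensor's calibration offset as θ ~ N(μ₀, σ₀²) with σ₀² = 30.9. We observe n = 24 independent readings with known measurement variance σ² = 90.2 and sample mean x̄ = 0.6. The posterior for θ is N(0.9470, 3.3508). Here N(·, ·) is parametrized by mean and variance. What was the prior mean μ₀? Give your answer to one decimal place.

With known observation variance, the Normal–Normal posterior has precision τ_n = τ₀ + n/σ² and mean μ_n = (τ₀μ₀ + (n/σ²)x̄)/τ_n.
Here τ₀ = 1/30.9 = 0.032362 and τ_data = 24/90.2 = 0.266075, so τ_n = 0.298437.
Rearranging for μ₀: μ₀ = (μ_n·τ_n − τ_data·x̄)/τ₀ = (0.9470·0.298437 − 0.266075·0.6) / 0.032362 = 0.122975/0.032362 ≈ 3.8.

μ₀ = 3.8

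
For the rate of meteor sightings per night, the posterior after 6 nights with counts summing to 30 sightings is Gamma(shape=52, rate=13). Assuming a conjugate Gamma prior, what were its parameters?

A Gamma(α, β) prior (rate parametrization) on a Poisson rate with n observations summing to S gives posterior Gamma(α+S, β+n).
So α = 52 − 30 = 22 and β = 13 − 6 = 7.

Gamma(shape=22, rate=7)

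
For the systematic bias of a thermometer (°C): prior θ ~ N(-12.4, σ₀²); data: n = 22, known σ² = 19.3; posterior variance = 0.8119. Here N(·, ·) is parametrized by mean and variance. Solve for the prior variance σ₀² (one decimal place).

For the Normal–Normal model with known σ², precisions add: τ_n = τ₀ + n/σ².
So 1/σ₀² = 1/0.8119 − 22/19.3 = 1.231679 − 1.139896 = 0.091783.
Hence σ₀² = 1/0.091783 ≈ 10.9.

σ₀² = 10.9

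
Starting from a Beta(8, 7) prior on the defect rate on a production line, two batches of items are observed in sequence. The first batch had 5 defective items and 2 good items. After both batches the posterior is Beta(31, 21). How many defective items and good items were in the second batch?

Sequential conjugate updates are equivalent to a single update on the pooled data, so total successes = posterior α − prior α and total failures = posterior β − prior β.
Total across both batches: 31−8=23 defective items, 21−7=14 good items.
Subtract the first batch: 23−5=18 defective items and 14−2=12 good items.

18 defective items and 12 good items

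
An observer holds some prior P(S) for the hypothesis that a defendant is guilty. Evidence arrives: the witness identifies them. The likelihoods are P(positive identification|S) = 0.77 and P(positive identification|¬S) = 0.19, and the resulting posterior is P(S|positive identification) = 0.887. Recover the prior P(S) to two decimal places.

Bayes' rule in odds form gives O(S|E) = O(S)·[P(E|S)/P(E|¬S)], hence O(S) = O(S|E)/LR.
Posterior odds = 0.887/(1−0.887) = 7.8496. LR = 0.77/0.19 = 4.0526.
Prior odds = 7.8496/4.0526 = 1.9369, so P(S) = 1.9369/(1+1.9369) ≈ 0.66.

P(S) = 0.66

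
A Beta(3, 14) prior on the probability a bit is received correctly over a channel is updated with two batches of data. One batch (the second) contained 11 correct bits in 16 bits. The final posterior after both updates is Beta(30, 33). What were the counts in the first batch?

16 correct bits and 14 errors

Sequential conjugate updates are equivalent to a single update on the pooled data, so total successes = posterior α − prior α and total failures = posterior β − prior β.
Total across both batches: 30−3=27 correct bits, 33−14=19 errors.
Subtract the second batch: 27−11=16 correct bits and 19−5=14 errors.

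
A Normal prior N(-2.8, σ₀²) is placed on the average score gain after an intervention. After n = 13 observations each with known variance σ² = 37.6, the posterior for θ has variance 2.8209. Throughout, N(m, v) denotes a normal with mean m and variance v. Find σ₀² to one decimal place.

Posterior precision equals prior precision plus data precision: 1/σ_n² = 1/σ₀² + n/σ².
So 1/σ₀² = 1/2.8209 − 13/37.6 = 0.354497 − 0.345745 = 0.008752.
Hence σ₀² = 1/0.008752 ≈ 114.3.

σ₀² = 114.3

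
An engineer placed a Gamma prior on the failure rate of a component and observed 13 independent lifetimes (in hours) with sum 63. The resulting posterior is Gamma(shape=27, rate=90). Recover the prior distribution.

For an exponential likelihood with a Gamma(α, β) prior on the rate, n observations with total T give posterior Gamma(α+n, β+T).
So α = 27 − 13 = 14 and β = 90 − 63 = 27.

Gamma(shape=14, rate=27)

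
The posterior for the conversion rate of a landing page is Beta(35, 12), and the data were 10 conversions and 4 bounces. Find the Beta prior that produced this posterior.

Beta(25, 8)

Under Beta–binomial conjugacy the posterior parameters are (α+s, β+f).
So α = 35 − 10 = 25 and β = 12 − 4 = 8.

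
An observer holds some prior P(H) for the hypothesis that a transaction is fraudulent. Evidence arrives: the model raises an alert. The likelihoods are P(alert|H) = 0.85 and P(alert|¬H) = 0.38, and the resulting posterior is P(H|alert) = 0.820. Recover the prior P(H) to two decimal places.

In odds form, posterior odds = prior odds × likelihood ratio, so prior odds = posterior odds ÷ LR.
Posterior odds = 0.820/(1−0.820) = 4.5556. LR = 0.85/0.38 = 2.2368.
Prior odds = 4.5556/2.2368 = 2.0367, so P(H) = 2.0367/(1+2.0367) ≈ 0.67.

P(H) = 0.67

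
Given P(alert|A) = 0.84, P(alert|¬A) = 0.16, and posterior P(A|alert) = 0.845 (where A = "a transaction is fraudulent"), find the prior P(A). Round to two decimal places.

Bayes' rule in odds form gives O(A|E) = O(A)·[P(E|A)/P(E|¬A)], hence O(A) = O(A|E)/LR.
Posterior odds = 0.845/(1−0.845) = 5.4516. LR = 0.84/0.16 = 5.2500.
Prior odds = 5.4516/5.2500 = 1.0384, so P(A) = 1.0384/(1+1.0384) ≈ 0.51.

P(A) = 0.51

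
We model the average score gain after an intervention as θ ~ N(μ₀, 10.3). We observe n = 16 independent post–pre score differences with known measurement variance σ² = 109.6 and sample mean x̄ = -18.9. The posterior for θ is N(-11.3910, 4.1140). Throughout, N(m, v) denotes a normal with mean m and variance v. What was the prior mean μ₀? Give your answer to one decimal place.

The posterior mean is a precision-weighted average: μ_n = (τ₀μ₀ + τ_data·x̄)/(τ₀+τ_data), with τ₀=1/σ₀² and τ_data=n/σ².
Here τ₀ = 1/10.3 = 0.097087 and τ_data = 16/109.6 = 0.145985, so τ_n = 0.243072.
Rearranging for μ₀: μ₀ = (μ_n·τ_n − τ_data·x̄)/τ₀ = (-11.3910·0.243072 − 0.145985·-18.9) / 0.097087 = -0.009717/0.097087 ≈ -0.1.

μ₀ = -0.1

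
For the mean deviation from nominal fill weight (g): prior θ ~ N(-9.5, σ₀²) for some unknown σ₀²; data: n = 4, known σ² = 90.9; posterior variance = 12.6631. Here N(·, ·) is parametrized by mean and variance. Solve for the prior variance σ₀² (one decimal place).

Posterior precision equals prior precision plus data precision: 1/σ_n² = 1/σ₀² + n/σ².
So 1/σ₀² = 1/12.6631 − 4/90.9 = 0.078970 − 0.044004 = 0.034966.
Hence σ₀² = 1/0.034966 ≈ 28.6.

σ₀² = 28.6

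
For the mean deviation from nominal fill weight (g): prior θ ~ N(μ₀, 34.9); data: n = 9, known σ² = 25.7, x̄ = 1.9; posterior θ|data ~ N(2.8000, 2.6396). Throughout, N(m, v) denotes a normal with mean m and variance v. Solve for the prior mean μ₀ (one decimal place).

With known observation variance, the Normal–Normal posterior has precision τ_n = τ₀ + n/σ² and mean μ_n = (τ₀μ₀ + (n/σ²)x̄)/τ_n.
Here τ₀ = 1/34.9 = 0.028653 and τ_data = 9/25.7 = 0.350195, so τ_n = 0.378848.
Rearranging for μ₀: μ₀ = (μ_n·τ_n − τ_data·x̄)/τ₀ = (2.8000·0.378848 − 0.350195·1.9) / 0.028653 = 0.395404/0.028653 ≈ 13.8.

μ₀ = 13.8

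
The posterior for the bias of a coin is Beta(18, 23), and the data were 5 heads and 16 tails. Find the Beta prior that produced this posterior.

A Beta(α, β) prior with s successes and f failures in binomial data gives a Beta(α+s, β+f) posterior.
So α = 18 − 5 = 13 and β = 23 − 16 = 7.

Beta(13, 7)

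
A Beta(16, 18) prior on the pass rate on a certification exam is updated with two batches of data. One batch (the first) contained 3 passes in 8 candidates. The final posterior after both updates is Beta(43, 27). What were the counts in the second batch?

24 passes and 4 failures

Because Beta–binomial updating is additive in the counts, the combined data contributed (α_post−α_prior, β_post−β_prior) successes and failures.
Total across both batches: 43−16=27 passes, 27−18=9 failures.
Subtract the first batch: 27−3=24 passes and 9−5=4 failures.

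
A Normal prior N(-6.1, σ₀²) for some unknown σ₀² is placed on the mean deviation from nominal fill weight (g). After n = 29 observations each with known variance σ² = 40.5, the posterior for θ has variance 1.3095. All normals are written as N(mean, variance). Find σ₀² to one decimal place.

For the Normal–Normal model with known σ², precisions add: τ_n = τ₀ + n/σ².
So 1/σ₀² = 1/1.3095 − 29/40.5 = 0.763650 − 0.716049 = 0.047601.
Hence σ₀² = 1/0.047601 ≈ 21.0.

σ₀² = 21.0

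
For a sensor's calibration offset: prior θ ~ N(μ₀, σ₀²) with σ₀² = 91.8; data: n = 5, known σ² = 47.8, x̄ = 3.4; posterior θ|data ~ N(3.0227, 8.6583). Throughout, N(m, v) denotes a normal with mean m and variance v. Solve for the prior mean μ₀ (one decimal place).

With known observation variance, the Normal–Normal posterior has precision τ_n = τ₀ + n/σ² and mean μ_n = (τ₀μ₀ + (n/σ²)x̄)/τ_n.
Here τ₀ = 1/91.8 = 0.010893 and τ_data = 5/47.8 = 0.104603, so τ_n = 0.115496.
Rearranging for μ₀: μ₀ = (μ_n·τ_n − τ_data·x̄)/τ₀ = (3.0227·0.115496 − 0.104603·3.4) / 0.010893 = -0.006540/0.010893 ≈ -0.6.

μ₀ = -0.6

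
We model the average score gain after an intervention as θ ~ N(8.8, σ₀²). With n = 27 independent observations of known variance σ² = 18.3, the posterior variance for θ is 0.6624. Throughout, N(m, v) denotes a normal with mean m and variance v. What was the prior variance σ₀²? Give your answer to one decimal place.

σ₀² = 29.2

For the Normal–Normal model with known σ², precisions add: τ_n = τ₀ + n/σ².
So 1/σ₀² = 1/0.6624 − 27/18.3 = 1.509662 − 1.475410 = 0.034252.
Hence σ₀² = 1/0.034252 ≈ 29.2.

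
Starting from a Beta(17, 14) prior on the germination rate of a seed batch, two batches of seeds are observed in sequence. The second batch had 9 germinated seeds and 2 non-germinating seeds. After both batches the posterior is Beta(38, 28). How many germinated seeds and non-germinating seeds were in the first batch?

12 germinated seeds and 12 non-germinating seeds

Because Beta–binomial updating is additive in the counts, the combined data contributed (α_post−α_prior, β_post−β_prior) successes and failures.
Total across both batches: 38−17=21 germinated seeds, 28−14=14 non-germinating seeds.
Subtract the second batch: 21−9=12 germinated seeds and 14−2=12 non-germinating seeds.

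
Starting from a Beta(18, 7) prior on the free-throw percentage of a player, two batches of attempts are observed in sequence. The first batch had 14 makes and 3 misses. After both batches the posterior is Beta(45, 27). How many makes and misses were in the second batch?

Because Beta–binomial updating is additive in the counts, the combined data contributed (α_post−α_prior, β_post−β_prior) successes and failures.
Total across both batches: 45−18=27 makes, 27−7=20 misses.
Subtract the first batch: 27−14=13 makes and 20−3=17 misses.

13 makes and 17 misses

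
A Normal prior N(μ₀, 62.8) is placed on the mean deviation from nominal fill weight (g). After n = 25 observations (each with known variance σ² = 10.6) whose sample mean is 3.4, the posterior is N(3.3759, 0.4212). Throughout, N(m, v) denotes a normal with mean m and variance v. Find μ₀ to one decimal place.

μ₀ = -0.2

With known observation variance, the Normal–Normal posterior has precision τ_n = τ₀ + n/σ² and mean μ_n = (τ₀μ₀ + (n/σ²)x̄)/τ_n.
Here τ₀ = 1/62.8 = 0.015924 and τ_data = 25/10.6 = 2.358491, so τ_n = 2.374415.
Rearranging for μ₀: μ₀ = (μ_n·τ_n − τ_data·x̄)/τ₀ = (3.3759·2.374415 − 2.358491·3.4) / 0.015924 = -0.003082/0.015924 ≈ -0.2.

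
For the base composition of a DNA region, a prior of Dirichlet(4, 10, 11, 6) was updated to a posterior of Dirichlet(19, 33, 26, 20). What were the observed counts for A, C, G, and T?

For a Dirichlet(α) prior with multinomial counts c, the posterior is Dirichlet(α + c) componentwise.
Counts are posterior − prior componentwise: 19−4=15, 33−10=23, 26−11=15, 20−6=14.

counts (15, 23, 15, 14)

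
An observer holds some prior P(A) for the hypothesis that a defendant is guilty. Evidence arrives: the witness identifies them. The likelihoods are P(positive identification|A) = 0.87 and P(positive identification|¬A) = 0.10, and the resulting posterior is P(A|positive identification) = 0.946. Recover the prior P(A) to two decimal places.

P(A) = 0.67

Bayes' rule in odds form gives O(A|E) = O(A)·[P(E|A)/P(E|¬A)], hence O(A) = O(A|E)/LR.
Posterior odds = 0.946/(1−0.946) = 17.5185. LR = 0.87/0.10 = 8.7000.
Prior odds = 17.5185/8.7000 = 2.0136, so P(A) = 2.0136/(1+2.0136) ≈ 0.67.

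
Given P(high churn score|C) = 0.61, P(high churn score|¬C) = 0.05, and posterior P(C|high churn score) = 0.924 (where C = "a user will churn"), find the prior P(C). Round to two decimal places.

In odds form, posterior odds = prior odds × likelihood ratio, so prior odds = posterior odds ÷ LR.
Posterior odds = 0.924/(1−0.924) = 12.1579. LR = 0.61/0.05 = 12.2000.
Prior odds = 12.1579/12.2000 = 0.9965, so P(C) = 0.9965/(1+0.9965) ≈ 0.50.

P(C) = 0.50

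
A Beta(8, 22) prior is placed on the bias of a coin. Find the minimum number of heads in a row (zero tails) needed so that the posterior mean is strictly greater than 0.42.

After k heads and 0 tails the posterior is Beta(8+k, 22), with mean (8+k)/(8+22+k).
Set (8+k)/(30+k) > 0.42 and solve: k > (0.42·30 − 8)/(1 − 0.42) = 7.931.
The smallest integer exceeding 7.931 is 8, and checking k=8: (16)/(38) = 0.4211 > 0.42.

k = 8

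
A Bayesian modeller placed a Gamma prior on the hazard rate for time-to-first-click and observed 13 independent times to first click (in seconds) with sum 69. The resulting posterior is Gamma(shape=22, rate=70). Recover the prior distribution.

Gamma(shape=9, rate=1)

For an exponential likelihood with a Gamma(α, β) prior on the rate, n observations with total T give posterior Gamma(α+n, β+T).
So α = 22 − 13 = 9 and β = 70 − 69 = 1.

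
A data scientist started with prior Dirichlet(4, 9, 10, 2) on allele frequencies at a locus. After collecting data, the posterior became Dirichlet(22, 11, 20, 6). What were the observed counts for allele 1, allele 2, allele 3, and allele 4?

counts (18, 2, 10, 4)

For a Dirichlet(α) prior with multinomial counts c, the posterior is Dirichlet(α + c) componentwise.
Counts are posterior − prior componentwise: 22−4=18, 11−9=2, 20−10=10, 6−2=4.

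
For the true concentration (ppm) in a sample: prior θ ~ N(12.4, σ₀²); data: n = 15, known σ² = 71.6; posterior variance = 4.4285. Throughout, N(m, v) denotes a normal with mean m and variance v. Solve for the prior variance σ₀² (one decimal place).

Posterior precision equals prior precision plus data precision: 1/σ_n² = 1/σ₀² + n/σ².
So 1/σ₀² = 1/4.4285 − 15/71.6 = 0.225810 − 0.209497 = 0.016313.
Hence σ₀² = 1/0.016313 ≈ 61.3.

σ₀² = 61.3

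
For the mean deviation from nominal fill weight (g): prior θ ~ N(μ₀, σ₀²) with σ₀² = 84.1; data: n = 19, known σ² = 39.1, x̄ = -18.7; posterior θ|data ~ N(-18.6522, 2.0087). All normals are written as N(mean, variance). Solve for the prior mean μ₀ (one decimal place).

The posterior mean is a precision-weighted average: μ_n = (τ₀μ₀ + τ_data·x̄)/(τ₀+τ_data), with τ₀=1/σ₀² and τ_data=n/σ².
Here τ₀ = 1/84.1 = 0.011891 and τ_data = 19/39.1 = 0.485934, so τ_n = 0.497825.
Rearranging for μ₀: μ₀ = (μ_n·τ_n − τ_data·x̄)/τ₀ = (-18.6522·0.497825 − 0.485934·-18.7) / 0.011891 = -0.198566/0.011891 ≈ -16.7.

μ₀ = -16.7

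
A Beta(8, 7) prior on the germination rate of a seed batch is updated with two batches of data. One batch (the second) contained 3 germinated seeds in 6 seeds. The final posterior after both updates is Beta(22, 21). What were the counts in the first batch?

11 germinated seeds and 11 non-germinating seeds

Because Beta–binomial updating is additive in the counts, the combined data contributed (α_post−α_prior, β_post−β_prior) successes and failures.
Total across both batches: 22−8=14 germinated seeds, 21−7=14 non-germinating seeds.
Subtract the second batch: 14−3=11 germinated seeds and 14−3=11 non-germinating seeds.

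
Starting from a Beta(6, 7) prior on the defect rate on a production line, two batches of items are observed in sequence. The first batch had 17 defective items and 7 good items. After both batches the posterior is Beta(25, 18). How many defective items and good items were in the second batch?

2 defective items and 4 good items

Because Beta–binomial updating is additive in the counts, the combined data contributed (α_post−α_prior, β_post−β_prior) successes and failures.
Total across both batches: 25−6=19 defective items, 18−7=11 good items.
Subtract the first batch: 19−17=2 defective items and 11−7=4 good items.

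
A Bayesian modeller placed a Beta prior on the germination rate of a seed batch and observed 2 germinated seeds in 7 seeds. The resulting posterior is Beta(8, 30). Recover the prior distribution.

Beta(6, 25)

A Beta(α, β) prior with s successes and f failures in binomial data gives a Beta(α+s, β+f) posterior.
So α = 8 − 2 = 6 and β = 30 − 5 = 25.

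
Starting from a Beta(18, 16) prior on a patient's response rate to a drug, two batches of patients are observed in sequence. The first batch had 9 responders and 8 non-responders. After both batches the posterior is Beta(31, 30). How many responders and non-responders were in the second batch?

4 responders and 6 non-responders

Because Beta–binomial updating is additive in the counts, the combined data contributed (α_post−α_prior, β_post−β_prior) successes and failures.
Total across both batches: 31−18=13 responders, 30−16=14 non-responders.
Subtract the first batch: 13−9=4 responders and 14−8=6 non-responders.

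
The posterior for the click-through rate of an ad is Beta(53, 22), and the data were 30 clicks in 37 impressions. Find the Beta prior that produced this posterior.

Beta(23, 15)

Under Beta–binomial conjugacy the posterior parameters are (α+s, β+f).
Subtract the data counts: 53−30=23, 22−7=15.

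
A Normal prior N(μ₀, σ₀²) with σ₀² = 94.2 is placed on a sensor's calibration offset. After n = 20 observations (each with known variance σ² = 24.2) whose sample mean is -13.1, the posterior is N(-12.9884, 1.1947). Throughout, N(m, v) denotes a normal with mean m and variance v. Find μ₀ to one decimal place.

μ₀ = -4.3

With known observation variance, the Normal–Normal posterior has precision τ_n = τ₀ + n/σ² and mean μ_n = (τ₀μ₀ + (n/σ²)x̄)/τ_n.
Here τ₀ = 1/94.2 = 0.010616 and τ_data = 20/24.2 = 0.826446, so τ_n = 0.837062.
Rearranging for μ₀: μ₀ = (μ_n·τ_n − τ_data·x̄)/τ₀ = (-12.9884·0.837062 − 0.826446·-13.1) / 0.010616 = -0.045653/0.010616 ≈ -4.3.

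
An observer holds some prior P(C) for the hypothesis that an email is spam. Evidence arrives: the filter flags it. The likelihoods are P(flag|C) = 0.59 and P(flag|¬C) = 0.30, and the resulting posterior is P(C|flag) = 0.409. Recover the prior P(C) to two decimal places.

Bayes' rule in odds form gives O(C|E) = O(C)·[P(E|C)/P(E|¬C)], hence O(C) = O(C|E)/LR.
Posterior odds = 0.409/(1−0.409) = 0.6920. LR = 0.59/0.30 = 1.9667.
Prior odds = 0.6920/1.9667 = 0.3519, so P(C) = 0.3519/(1+0.3519) ≈ 0.26.

P(C) = 0.26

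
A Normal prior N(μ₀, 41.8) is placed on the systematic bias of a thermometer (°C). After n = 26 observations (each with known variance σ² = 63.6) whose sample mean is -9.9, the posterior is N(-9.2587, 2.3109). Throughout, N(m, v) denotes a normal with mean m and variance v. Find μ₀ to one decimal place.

With known observation variance, the Normal–Normal posterior has precision τ_n = τ₀ + n/σ² and mean μ_n = (τ₀μ₀ + (n/σ²)x̄)/τ_n.
Here τ₀ = 1/41.8 = 0.023923 and τ_data = 26/63.6 = 0.408805, so τ_n = 0.432728.
Rearranging for μ₀: μ₀ = (μ_n·τ_n − τ_data·x̄)/τ₀ = (-9.2587·0.432728 − 0.408805·-9.9) / 0.023923 = 0.040671/0.023923 ≈ 1.7.

μ₀ = 1.7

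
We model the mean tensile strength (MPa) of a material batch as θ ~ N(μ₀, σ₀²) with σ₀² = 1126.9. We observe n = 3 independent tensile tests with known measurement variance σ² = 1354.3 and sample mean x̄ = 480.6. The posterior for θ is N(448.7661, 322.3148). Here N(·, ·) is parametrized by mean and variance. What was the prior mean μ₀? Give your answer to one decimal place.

With known observation variance, the Normal–Normal posterior has precision τ_n = τ₀ + n/σ² and mean μ_n = (τ₀μ₀ + (n/σ²)x̄)/τ_n.
Here τ₀ = 1/1126.9 = 0.000887 and τ_data = 3/1354.3 = 0.002215, so τ_n = 0.003102.
Rearranging for μ₀: μ₀ = (μ_n·τ_n − τ_data·x̄)/τ₀ = (448.7661·0.003102 − 0.002215·480.6) / 0.000887 = 0.327543/0.000887 ≈ 369.3.

μ₀ = 369.3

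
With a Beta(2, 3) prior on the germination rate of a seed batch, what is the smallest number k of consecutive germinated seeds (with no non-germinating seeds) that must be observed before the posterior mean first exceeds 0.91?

After k germinated seeds and 0 non-germinating seeds the posterior is Beta(2+k, 3), with mean (2+k)/(2+3+k).
Set (2+k)/(5+k) > 0.91 and solve: k > (0.91·5 − 2)/(1 − 0.91) = 28.333.
The smallest integer exceeding 28.333 is 29.

k = 29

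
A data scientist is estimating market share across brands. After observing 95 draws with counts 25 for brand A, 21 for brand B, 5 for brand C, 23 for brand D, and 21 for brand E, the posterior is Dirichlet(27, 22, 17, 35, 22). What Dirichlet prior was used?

Dirichlet(2, 1, 12, 12, 1)

For a Dirichlet(α) prior with multinomial counts c, the posterior is Dirichlet(α + c) componentwise.
Subtract each count from the matching posterior parameter: 27−25=2, 22−21=1, 17−5=12, 35−23=12, 22−21=1.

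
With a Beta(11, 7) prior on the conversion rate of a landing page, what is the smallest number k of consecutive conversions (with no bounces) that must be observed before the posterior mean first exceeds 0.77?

After k conversions and 0 bounces the posterior is Beta(11+k, 7), with mean (11+k)/(11+7+k).
Set (11+k)/(18+k) > 0.77 and solve: k > (0.77·18 − 11)/(1 − 0.77) = 12.435.
The smallest integer exceeding 12.435 is 13, and checking k=13: (24)/(31) = 0.7742 > 0.77.

k = 13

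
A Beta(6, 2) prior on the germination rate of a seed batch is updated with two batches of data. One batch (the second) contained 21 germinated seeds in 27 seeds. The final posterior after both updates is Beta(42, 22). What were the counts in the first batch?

Sequential conjugate updates are equivalent to a single update on the pooled data, so total successes = posterior α − prior α and total failures = posterior β − prior β.
Total across both batches: 42−6=36 germinated seeds, 22−2=20 non-germinating seeds.
Subtract the second batch: 36−21=15 germinated seeds and 20−6=14 non-germinating seeds.

15 germinated seeds and 14 non-germinating seeds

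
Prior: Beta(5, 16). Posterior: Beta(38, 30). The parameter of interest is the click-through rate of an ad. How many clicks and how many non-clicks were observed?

33 clicks and 14 non-clicks

Beta is conjugate to the binomial likelihood: posterior = Beta(α+s, β+f).
So s = 38 − 5 = 33 and f = 30 − 16 = 14.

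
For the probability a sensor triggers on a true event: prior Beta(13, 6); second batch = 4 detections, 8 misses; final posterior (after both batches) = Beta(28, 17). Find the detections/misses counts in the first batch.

11 detections and 3 misses

Because Beta–binomial updating is additive in the counts, the combined data contributed (α_post−α_prior, β_post−β_prior) successes and failures.
Total across both batches: 28−13=15 detections, 17−6=11 misses.
Subtract the second batch: 15−4=11 detections and 11−8=3 misses.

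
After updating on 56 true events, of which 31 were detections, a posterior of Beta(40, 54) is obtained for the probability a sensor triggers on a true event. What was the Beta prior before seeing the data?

Beta is conjugate to the binomial likelihood: posterior = Beta(a+s, b+f).
Subtract the data counts: 40−31=9, 54−25=29.

Beta(9, 29)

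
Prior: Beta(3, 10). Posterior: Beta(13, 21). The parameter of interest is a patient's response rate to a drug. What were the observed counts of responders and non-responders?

10 responders and 11 non-responders

Beta is conjugate to the binomial likelihood: posterior = Beta(α+s, β+f).
So s = 13 − 3 = 10 and f = 21 − 10 = 11.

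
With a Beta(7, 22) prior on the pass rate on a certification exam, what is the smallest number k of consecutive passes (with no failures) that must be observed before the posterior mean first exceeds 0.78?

After k passes and 0 failures the posterior is Beta(7+k, 22), with mean (7+k)/(7+22+k).
Set (7+k)/(29+k) > 0.78 and solve: k > (0.78·29 − 7)/(1 − 0.78) = 71.000.
The smallest integer exceeding 71.000 is 72, and checking k=72: (79)/(101) = 0.7822 > 0.78.

k = 72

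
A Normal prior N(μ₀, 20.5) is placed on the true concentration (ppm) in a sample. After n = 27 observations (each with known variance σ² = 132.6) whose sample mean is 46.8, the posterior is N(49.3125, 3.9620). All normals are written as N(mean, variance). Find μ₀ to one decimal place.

With known observation variance, the Normal–Normal posterior has precision τ_n = τ₀ + n/σ² and mean μ_n = (τ₀μ₀ + (n/σ²)x̄)/τ_n.
Here τ₀ = 1/20.5 = 0.048780 and τ_data = 27/132.6 = 0.203620, so τ_n = 0.252400.
Rearranging for μ₀: μ₀ = (μ_n·τ_n − τ_data·x̄)/τ₀ = (49.3125·0.252400 − 0.203620·46.8) / 0.048780 = 2.917059/0.048780 ≈ 59.8.

μ₀ = 59.8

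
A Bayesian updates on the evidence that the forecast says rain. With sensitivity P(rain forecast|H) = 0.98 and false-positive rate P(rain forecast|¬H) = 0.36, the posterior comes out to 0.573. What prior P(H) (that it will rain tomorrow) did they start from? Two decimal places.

Bayes' rule in odds form gives O(H|E) = O(H)·[P(E|H)/P(E|¬H)], hence O(H) = O(H|E)/LR.
Posterior odds = 0.573/(1−0.573) = 1.3419. LR = 0.98/0.36 = 2.7222.
Prior odds = 1.3419/2.7222 = 0.4929, so P(H) = 0.4929/(1+0.4929) ≈ 0.33.

P(H) = 0.33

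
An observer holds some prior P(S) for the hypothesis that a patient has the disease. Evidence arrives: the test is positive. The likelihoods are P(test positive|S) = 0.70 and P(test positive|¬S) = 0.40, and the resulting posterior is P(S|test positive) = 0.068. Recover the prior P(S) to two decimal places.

P(S) = 0.04

Bayes' rule in odds form gives O(S|E) = O(S)·[P(E|S)/P(E|¬S)], hence O(S) = O(S|E)/LR.
Posterior odds = 0.068/(1−0.068) = 0.0730. LR = 0.70/0.40 = 1.7500.
Prior odds = 0.0730/1.7500 = 0.0417, so P(S) = 0.0417/(1+0.0417) ≈ 0.04.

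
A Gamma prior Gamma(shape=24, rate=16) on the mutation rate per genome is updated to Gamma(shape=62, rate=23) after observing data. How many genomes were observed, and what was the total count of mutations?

Gamma–Poisson conjugacy: posterior shape = α + Σxᵢ, posterior rate = β + n.
Matching: Σxᵢ = 62 − 24 = 38 and n = 23 − 16 = 7.

n = 7 genomes with total 38 mutations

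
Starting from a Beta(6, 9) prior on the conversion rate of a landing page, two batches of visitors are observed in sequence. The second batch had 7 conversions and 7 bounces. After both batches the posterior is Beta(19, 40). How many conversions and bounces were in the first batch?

Sequential conjugate updates are equivalent to a single update on the pooled data, so total successes = posterior α − prior α and total failures = posterior β − prior β.
Total across both batches: 19−6=13 conversions, 40−9=31 bounces.
Subtract the second batch: 13−7=6 conversions and 31−7=24 bounces.

6 conversions and 24 bounces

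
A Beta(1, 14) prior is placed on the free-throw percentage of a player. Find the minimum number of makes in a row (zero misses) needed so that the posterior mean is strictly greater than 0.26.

After k makes and 0 misses the posterior is Beta(1+k, 14), with mean (1+k)/(1+14+k).
Set (1+k)/(15+k) > 0.26 and solve: k > (0.26·15 − 1)/(1 − 0.26) = 3.919.
The smallest integer exceeding 3.919 is 4.

k = 4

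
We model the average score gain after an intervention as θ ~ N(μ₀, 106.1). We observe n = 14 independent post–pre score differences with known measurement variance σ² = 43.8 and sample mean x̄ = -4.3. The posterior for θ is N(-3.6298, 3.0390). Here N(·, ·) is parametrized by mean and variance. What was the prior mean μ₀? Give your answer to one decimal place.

The posterior mean is a precision-weighted average: μ_n = (τ₀μ₀ + τ_data·x̄)/(τ₀+τ_data), with τ₀=1/σ₀² and τ_data=n/σ².
Here τ₀ = 1/106.1 = 0.009425 and τ_data = 14/43.8 = 0.319635, so τ_n = 0.329060.
Rearranging for μ₀: μ₀ = (μ_n·τ_n − τ_data·x̄)/τ₀ = (-3.6298·0.329060 − 0.319635·-4.3) / 0.009425 = 0.180009/0.009425 ≈ 19.1.

μ₀ = 19.1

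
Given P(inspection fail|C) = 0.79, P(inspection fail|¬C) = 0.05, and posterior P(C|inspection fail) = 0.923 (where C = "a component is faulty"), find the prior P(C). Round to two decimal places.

In odds form, posterior odds = prior odds × likelihood ratio, so prior odds = posterior odds ÷ LR.
Posterior odds = 0.923/(1−0.923) = 11.9870. LR = 0.79/0.05 = 15.8000.
Prior odds = 11.9870/15.8000 = 0.7587, so P(C) = 0.7587/(1+0.7587) ≈ 0.43.

P(C) = 0.43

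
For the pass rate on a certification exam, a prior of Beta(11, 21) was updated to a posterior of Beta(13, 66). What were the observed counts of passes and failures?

2 passes and 45 failures

Beta is conjugate to the binomial likelihood: posterior = Beta(a+s, b+f).
So s = 13 − 11 = 2 and f = 66 − 21 = 45.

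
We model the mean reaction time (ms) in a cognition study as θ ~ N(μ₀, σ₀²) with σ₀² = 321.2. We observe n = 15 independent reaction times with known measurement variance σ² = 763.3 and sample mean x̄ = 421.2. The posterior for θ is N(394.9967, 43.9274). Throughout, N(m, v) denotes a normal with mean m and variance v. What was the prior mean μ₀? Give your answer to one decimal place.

With known observation variance, the Normal–Normal posterior has precision τ_n = τ₀ + n/σ² and mean μ_n = (τ₀μ₀ + (n/σ²)x̄)/τ_n.
Here τ₀ = 1/321.2 = 0.003113 and τ_data = 15/763.3 = 0.019652, so τ_n = 0.022765.
Rearranging for μ₀: μ₀ = (μ_n·τ_n − τ_data·x̄)/τ₀ = (394.9967·0.022765 − 0.019652·421.2) / 0.003113 = 0.714677/0.003113 ≈ 229.6.

μ₀ = 229.6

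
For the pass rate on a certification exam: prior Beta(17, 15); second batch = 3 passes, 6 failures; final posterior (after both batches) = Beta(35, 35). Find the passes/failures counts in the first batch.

Because Beta–binomial updating is additive in the counts, the combined data contributed (α_post−α_prior, β_post−β_prior) successes and failures.
Total across both batches: 35−17=18 passes, 35−15=20 failures.
Subtract the second batch: 18−3=15 passes and 20−6=14 failures.

15 passes and 14 failures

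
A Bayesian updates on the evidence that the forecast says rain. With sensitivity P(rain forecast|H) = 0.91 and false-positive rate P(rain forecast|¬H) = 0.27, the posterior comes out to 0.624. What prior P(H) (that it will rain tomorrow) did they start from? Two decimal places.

In odds form, posterior odds = prior odds × likelihood ratio, so prior odds = posterior odds ÷ LR.
Posterior odds = 0.624/(1−0.624) = 1.6596. LR = 0.91/0.27 = 3.3704.
Prior odds = 1.6596/3.3704 = 0.4924, so P(H) = 0.4924/(1+0.4924) ≈ 0.33.

P(H) = 0.33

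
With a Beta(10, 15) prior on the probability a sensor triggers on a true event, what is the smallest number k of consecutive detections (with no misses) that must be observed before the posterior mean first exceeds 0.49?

After k detections and 0 misses the posterior is Beta(10+k, 15), with mean (10+k)/(10+15+k).
Set (10+k)/(25+k) > 0.49 and solve: k > (0.49·25 − 10)/(1 − 0.49) = 4.412.
The smallest integer exceeding 4.412 is 5, and checking k=5: (15)/(30) = 0.5000 > 0.49.

k = 5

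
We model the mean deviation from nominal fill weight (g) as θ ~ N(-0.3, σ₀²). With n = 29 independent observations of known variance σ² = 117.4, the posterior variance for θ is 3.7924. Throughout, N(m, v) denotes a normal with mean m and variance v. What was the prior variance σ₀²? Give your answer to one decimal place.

For the Normal–Normal model with known σ², precisions add: τ_n = τ₀ + n/σ².
So 1/σ₀² = 1/3.7924 − 29/117.4 = 0.263685 − 0.247019 = 0.016666.
Hence σ₀² = 1/0.016666 ≈ 60.0.

σ₀² = 60.0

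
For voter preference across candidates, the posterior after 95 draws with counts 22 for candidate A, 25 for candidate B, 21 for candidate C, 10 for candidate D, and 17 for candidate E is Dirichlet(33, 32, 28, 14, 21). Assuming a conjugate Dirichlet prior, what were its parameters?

For a Dirichlet(α) prior with multinomial counts c, the posterior is Dirichlet(α + c) componentwise.
Subtract each count from the matching posterior parameter: 33−22=11, 32−25=7, 28−21=7, 14−10=4, 21−17=4.

Dirichlet(11, 7, 7, 4, 4)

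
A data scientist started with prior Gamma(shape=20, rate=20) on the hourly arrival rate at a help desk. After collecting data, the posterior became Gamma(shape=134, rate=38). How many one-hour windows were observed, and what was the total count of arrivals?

Gamma–Poisson conjugacy: posterior shape = α + Σxᵢ, posterior rate = β + n.
Matching: Σxᵢ = 134 − 20 = 114 and n = 38 − 20 = 18.

n = 18 one-hour windows with total 114 arrivals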